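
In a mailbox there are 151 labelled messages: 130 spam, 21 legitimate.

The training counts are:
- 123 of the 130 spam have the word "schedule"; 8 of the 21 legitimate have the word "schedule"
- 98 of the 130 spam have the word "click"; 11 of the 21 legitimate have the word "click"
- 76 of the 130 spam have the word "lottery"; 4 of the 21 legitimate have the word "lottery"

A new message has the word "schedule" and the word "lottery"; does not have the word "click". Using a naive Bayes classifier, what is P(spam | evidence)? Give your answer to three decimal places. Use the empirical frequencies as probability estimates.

0.961

spam: (130/151) × (123/130) × (32/130) × (76/130) ≈ 0.117221
legitimate: (21/151) × (8/21) × (10/21) × (4/21) ≈ 0.00480545
P(spam | x) = 0.117221 / 0.12202645 ≈ 0.961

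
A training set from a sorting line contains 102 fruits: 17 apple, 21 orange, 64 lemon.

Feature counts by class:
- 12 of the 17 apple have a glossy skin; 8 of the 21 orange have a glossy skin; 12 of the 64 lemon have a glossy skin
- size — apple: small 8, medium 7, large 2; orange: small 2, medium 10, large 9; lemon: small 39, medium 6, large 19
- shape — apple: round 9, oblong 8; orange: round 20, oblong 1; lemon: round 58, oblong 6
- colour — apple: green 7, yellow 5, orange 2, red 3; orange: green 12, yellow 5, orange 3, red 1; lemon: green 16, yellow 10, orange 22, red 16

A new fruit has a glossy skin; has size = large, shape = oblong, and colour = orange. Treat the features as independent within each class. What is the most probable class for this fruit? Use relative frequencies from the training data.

lemon

apple: (17/102) × (12/17) × (2/17) × (8/17) × (2/17) ≈ 0.000766274
orange: (21/102) × (8/21) × (9/21) × (1/21) × (3/21) ≈ 0.000228663
lemon: (64/102) × (12/64) × (19/64) × (6/64) × (22/64) ≈ 0.00112556
Highest score → lemon.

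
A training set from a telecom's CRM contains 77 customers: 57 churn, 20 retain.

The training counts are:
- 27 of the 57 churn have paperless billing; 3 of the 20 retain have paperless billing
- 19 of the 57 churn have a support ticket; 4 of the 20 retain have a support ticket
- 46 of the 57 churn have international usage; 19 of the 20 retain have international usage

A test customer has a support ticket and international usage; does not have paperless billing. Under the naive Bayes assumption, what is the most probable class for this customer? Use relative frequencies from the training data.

churn: (57/77) × (30/57) × (19/57) × (46/57) ≈ 0.104807
retain: (20/77) × (17/20) × (4/20) × (19/20) ≈ 0.0419481
Highest score → churn.

churn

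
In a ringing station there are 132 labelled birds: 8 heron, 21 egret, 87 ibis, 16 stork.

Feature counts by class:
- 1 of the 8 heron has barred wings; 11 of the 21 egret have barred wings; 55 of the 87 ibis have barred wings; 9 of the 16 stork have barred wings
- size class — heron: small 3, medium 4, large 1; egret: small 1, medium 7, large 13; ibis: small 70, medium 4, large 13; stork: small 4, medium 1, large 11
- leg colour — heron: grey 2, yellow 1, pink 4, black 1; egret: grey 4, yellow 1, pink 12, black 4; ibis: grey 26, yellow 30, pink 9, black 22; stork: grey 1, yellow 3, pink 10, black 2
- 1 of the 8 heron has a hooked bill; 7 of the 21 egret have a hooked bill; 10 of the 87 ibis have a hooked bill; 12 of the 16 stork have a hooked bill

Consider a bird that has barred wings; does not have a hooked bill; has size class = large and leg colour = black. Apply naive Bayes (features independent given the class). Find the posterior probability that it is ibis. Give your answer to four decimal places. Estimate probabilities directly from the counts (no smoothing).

heron: (8/132) × (1/8) × (1/8) × (1/8) × (7/8) ≈ 0.000103575
egret: (21/132) × (11/21) × (13/21) × (4/21) × (14/21) ≈ 0.00655077
ibis: (87/132) × (55/87) × (13/87) × (22/87) × (77/87) ≈ 0.0139344
stork: (16/132) × (9/16) × (11/16) × (2/16) × (4/16) = 0.00146484375
P(ibis | x) = 0.0139344 / 0.02205358875 ≈ 0.6318

0.6318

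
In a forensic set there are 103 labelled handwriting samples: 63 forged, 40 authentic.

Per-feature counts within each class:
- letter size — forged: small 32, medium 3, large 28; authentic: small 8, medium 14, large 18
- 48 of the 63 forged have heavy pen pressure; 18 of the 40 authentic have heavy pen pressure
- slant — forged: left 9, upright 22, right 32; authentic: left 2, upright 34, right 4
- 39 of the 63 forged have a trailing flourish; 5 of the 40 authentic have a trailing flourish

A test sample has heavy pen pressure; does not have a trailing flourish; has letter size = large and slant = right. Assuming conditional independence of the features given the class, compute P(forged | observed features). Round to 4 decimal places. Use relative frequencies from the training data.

forged: (63/103) × (28/63) × (48/63) × (32/63) × (24/63) ≈ 0.0400776
authentic: (40/103) × (18/40) × (18/40) × (4/40) × (35/40) ≈ 0.00688107
P(forged | x) = 0.0400776 / 0.04695867 ≈ 0.8535

0.8535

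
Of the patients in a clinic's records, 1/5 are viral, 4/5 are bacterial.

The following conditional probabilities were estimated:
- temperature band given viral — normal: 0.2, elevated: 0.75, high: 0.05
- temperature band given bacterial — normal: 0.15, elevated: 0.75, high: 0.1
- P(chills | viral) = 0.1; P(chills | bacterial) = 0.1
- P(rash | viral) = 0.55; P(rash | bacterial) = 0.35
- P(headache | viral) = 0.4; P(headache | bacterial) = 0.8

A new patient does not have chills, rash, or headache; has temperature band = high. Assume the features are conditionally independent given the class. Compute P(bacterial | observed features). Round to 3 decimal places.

viral: 0.2 × 0.05 × (1−0.1) × (1−0.55) × (1−0.4) = 0.00243
bacterial: 0.8 × 0.1 × (1−0.1) × (1−0.35) × (1−0.8) = 0.00936
P(bacterial | x) = 0.00936 / 0.01179 ≈ 0.794

0.794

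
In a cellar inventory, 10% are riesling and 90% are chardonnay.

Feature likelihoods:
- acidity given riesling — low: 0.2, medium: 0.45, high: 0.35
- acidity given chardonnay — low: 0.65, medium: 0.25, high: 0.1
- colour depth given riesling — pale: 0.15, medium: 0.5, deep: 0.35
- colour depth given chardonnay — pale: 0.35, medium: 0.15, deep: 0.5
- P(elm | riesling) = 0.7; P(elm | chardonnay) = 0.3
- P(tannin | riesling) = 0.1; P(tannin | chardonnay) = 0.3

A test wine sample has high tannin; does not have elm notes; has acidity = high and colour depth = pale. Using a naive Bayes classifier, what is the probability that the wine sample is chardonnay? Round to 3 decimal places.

0.977

riesling: 0.1 × 0.35 × 0.15 × (1−0.7) × 0.1 = 0.0001575
chardonnay: 0.9 × 0.1 × 0.35 × (1−0.3) × 0.3 = 0.006615
P(chardonnay | x) = 0.006615 / 0.0067725 ≈ 0.977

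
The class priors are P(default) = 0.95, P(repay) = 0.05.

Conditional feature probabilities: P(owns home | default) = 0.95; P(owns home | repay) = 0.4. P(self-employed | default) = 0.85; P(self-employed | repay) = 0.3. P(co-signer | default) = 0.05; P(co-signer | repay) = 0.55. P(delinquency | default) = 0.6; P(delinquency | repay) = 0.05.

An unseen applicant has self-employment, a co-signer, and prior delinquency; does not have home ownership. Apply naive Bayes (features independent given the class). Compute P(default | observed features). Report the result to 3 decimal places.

default: 0.95 × (1−0.95) × 0.85 × 0.05 × 0.6 = 0.00121125
repay: 0.05 × (1−0.4) × 0.3 × 0.55 × 0.05 = 0.0002475
P(default | x) = 0.00121125 / 0.00145875 ≈ 0.830

0.830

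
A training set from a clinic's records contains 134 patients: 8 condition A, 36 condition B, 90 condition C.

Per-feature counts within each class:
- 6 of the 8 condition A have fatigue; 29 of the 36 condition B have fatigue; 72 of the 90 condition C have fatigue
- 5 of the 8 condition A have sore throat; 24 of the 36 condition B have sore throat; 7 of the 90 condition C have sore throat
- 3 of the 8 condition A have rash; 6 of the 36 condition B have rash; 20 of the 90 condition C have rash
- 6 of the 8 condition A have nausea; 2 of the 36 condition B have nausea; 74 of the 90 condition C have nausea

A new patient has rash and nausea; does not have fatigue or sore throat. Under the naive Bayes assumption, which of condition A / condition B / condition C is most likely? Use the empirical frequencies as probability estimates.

condition A: (8/134) × (2/8) × (3/8) × (3/8) × (6/8) ≈ 0.00157416
condition B: (36/134) × (7/36) × (12/36) × (6/36) × (2/36) ≈ 0.000161231
condition C: (90/134) × (18/90) × (83/90) × (20/90) × (74/90) ≈ 0.022635
Highest score → condition C.

condition C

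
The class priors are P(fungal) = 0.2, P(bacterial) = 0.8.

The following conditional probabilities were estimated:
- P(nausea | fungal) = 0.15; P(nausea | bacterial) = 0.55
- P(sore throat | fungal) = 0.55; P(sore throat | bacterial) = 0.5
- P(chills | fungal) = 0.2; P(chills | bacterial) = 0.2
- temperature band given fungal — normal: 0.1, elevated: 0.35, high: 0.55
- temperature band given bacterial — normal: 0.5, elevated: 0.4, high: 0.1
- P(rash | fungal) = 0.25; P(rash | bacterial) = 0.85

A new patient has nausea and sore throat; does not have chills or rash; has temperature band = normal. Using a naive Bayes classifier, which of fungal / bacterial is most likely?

fungal: 0.2 × 0.15 × 0.55 × (1−0.2) × 0.1 × (1−0.25) = 0.00099
bacterial: 0.8 × 0.55 × 0.5 × (1−0.2) × 0.5 × (1−0.85) = 0.0132
Highest score → bacterial.

bacterial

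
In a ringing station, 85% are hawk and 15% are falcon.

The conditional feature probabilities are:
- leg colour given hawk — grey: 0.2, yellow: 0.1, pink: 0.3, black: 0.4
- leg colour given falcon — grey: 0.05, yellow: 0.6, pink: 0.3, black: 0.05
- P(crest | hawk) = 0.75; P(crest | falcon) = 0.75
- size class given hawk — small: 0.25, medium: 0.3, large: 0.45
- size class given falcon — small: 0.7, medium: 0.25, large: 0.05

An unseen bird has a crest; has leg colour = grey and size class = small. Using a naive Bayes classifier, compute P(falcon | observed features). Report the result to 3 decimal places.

0.110

hawk: 0.85 × 0.2 × 0.75 × 0.25 = 0.031875
falcon: 0.15 × 0.05 × 0.75 × 0.7 = 0.0039375
P(falcon | x) = 0.0039375 / 0.0358125 ≈ 0.110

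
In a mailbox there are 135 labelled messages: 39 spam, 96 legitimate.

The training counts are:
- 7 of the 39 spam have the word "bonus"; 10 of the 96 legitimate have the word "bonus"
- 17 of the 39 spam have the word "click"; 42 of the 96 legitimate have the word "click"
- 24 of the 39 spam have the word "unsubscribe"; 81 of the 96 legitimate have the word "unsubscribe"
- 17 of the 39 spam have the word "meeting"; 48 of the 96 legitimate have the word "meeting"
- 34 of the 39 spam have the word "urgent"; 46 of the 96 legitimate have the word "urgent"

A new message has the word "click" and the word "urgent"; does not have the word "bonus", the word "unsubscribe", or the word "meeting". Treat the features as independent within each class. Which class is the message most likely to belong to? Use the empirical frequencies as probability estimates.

spam: (39/135) × (32/39) × (17/39) × (15/39) × (22/39) × (34/39) ≈ 0.0195434
legitimate: (96/135) × (86/96) × (42/96) × (15/96) × (48/96) × (46/96) ≈ 0.0104332
Highest score → spam.

spam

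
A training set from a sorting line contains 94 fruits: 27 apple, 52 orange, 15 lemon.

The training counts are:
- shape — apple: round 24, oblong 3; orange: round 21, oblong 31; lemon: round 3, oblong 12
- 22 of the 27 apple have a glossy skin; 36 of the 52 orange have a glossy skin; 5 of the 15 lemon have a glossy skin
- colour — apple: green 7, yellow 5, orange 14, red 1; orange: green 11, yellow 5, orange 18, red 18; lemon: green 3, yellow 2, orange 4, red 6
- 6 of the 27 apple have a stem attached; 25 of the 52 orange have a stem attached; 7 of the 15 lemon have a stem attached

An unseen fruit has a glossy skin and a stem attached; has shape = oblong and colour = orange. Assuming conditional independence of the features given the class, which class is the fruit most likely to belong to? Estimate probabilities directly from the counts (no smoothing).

apple: (27/94) × (3/27) × (22/27) × (14/27) × (6/27) ≈ 0.00299643
orange: (52/94) × (31/52) × (36/52) × (18/52) × (25/52) ≈ 0.0379961
lemon: (15/94) × (12/15) × (5/15) × (4/15) × (7/15) ≈ 0.00529551
Highest score → orange.

orange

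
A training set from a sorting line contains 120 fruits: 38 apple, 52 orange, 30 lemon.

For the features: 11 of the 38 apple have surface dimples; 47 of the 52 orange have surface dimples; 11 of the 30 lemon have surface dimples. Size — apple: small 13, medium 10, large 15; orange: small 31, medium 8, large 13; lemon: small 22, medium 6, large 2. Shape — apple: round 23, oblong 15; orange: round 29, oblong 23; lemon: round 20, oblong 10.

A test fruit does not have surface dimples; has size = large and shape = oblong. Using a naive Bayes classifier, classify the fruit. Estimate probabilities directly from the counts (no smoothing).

apple: (38/120) × (27/38) × (15/38) × (15/38) ≈ 0.0350589
orange: (52/120) × (5/52) × (13/52) × (23/52) ≈ 0.00460737
lemon: (30/120) × (19/30) × (2/30) × (10/30) ≈ 0.00351852
Highest score → apple.

apple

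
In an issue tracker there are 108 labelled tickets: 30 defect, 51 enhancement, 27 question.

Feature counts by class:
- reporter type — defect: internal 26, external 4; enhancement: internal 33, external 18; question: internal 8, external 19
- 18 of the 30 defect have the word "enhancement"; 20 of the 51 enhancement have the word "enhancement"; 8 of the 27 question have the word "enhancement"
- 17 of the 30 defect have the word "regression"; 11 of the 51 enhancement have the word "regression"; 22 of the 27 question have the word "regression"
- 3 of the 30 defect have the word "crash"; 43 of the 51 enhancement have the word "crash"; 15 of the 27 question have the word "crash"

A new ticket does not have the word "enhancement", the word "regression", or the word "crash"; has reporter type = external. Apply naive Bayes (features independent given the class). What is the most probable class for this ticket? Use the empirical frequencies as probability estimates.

defect: (30/108) × (4/30) × (12/30) × (13/30) × (27/30) ≈ 0.00577778
enhancement: (51/108) × (18/51) × (31/51) × (40/51) × (8/51) ≈ 0.0124638
question: (27/108) × (19/27) × (19/27) × (5/27) × (12/27) ≈ 0.0101893
Highest score → enhancement.

enhancement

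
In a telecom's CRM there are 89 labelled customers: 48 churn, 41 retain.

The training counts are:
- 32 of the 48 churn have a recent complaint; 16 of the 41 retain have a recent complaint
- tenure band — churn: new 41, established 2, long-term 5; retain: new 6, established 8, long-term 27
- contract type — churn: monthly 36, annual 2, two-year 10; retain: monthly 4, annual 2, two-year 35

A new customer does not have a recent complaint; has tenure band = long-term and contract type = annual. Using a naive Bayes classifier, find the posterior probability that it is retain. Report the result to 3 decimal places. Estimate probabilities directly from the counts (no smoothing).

churn: (48/89) × (16/48) × (5/48) × (2/48) ≈ 0.000780275
retain: (41/89) × (25/41) × (27/41) × (2/41) ≈ 0.00902352
P(retain | x) = 0.00902352 / 0.009803795 ≈ 0.920

0.920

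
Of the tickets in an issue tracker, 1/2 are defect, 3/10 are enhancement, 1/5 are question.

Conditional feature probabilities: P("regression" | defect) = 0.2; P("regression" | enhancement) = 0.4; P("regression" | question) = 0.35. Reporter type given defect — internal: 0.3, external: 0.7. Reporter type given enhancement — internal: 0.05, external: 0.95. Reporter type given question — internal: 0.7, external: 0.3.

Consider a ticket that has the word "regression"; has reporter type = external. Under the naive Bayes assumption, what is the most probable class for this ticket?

defect: 0.5 × 0.2 × 0.7 = 0.07
enhancement: 0.3 × 0.4 × 0.95 = 0.114
question: 0.2 × 0.35 × 0.3 = 0.021
Highest score → enhancement.

enhancement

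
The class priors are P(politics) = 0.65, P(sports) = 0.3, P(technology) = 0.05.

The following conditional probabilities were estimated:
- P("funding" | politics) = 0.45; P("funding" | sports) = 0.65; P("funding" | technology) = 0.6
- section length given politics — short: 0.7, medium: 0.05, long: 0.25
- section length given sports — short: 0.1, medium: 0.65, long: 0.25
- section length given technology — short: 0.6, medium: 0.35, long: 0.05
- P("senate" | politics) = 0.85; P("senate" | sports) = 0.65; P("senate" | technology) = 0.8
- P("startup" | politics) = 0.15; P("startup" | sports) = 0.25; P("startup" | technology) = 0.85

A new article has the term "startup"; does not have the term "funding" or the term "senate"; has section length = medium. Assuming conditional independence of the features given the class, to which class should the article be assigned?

sports

politics: 0.65 × (1−0.45) × 0.05 × (1−0.85) × 0.15 = 0.0004021875
sports: 0.3 × (1−0.65) × 0.65 × (1−0.65) × 0.25 = 0.005971875
technology: 0.05 × (1−0.6) × 0.35 × (1−0.8) × 0.85 = 0.00119
Highest score → sports.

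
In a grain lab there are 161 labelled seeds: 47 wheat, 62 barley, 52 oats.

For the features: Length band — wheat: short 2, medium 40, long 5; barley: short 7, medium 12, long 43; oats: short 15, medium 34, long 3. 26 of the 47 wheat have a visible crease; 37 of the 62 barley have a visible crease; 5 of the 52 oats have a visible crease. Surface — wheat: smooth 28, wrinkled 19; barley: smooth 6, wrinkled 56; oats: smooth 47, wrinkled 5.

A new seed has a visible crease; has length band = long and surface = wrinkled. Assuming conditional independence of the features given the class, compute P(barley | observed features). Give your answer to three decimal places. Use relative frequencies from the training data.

0.953

wheat: (47/161) × (5/47) × (26/47) × (19/47) ≈ 0.00694505
barley: (62/161) × (43/62) × (37/62) × (56/62) ≈ 0.143962
oats: (52/161) × (3/52) × (5/52) × (5/52) ≈ 0.000172278
P(barley | x) = 0.143962 / 0.151079328 ≈ 0.953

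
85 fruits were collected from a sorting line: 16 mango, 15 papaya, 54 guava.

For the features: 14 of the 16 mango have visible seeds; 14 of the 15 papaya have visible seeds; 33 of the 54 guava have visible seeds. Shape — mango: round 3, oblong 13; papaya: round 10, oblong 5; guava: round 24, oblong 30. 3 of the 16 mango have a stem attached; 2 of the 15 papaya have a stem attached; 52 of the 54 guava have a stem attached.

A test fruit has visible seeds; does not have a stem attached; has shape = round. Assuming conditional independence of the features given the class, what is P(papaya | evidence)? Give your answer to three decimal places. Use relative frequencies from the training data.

0.751

mango: (16/85) × (14/16) × (3/16) × (13/16) ≈ 0.0250919
papaya: (15/85) × (14/15) × (10/15) × (13/15) ≈ 0.0951634
guava: (54/85) × (33/54) × (24/54) × (2/54) ≈ 0.0063907
P(papaya | x) = 0.0951634 / 0.126646 ≈ 0.751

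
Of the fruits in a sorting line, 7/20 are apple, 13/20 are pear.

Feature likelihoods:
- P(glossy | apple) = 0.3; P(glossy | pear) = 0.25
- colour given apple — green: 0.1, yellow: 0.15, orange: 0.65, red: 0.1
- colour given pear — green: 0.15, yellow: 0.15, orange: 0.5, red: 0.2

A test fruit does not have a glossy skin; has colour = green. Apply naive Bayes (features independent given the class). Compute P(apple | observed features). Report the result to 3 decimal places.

0.251

apple: 0.35 × (1−0.3) × 0.1 = 0.0245
pear: 0.65 × (1−0.25) × 0.15 = 0.073125
P(apple | x) = 0.0245 / 0.097625 ≈ 0.251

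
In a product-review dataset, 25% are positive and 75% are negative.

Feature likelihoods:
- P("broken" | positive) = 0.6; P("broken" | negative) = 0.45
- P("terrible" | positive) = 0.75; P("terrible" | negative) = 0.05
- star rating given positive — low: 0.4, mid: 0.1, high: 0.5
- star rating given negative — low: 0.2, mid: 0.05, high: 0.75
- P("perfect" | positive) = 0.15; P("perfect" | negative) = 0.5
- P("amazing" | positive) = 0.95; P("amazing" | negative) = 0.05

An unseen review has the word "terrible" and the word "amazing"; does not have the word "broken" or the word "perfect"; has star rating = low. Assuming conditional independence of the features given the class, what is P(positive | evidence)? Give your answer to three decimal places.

positive: 0.25 × (1−0.6) × 0.75 × 0.4 × (1−0.15) × 0.95 = 0.024225
negative: 0.75 × (1−0.45) × 0.05 × 0.2 × (1−0.5) × 0.05 = 0.000103125
P(positive | x) = 0.024225 / 0.024328125 ≈ 0.996

0.996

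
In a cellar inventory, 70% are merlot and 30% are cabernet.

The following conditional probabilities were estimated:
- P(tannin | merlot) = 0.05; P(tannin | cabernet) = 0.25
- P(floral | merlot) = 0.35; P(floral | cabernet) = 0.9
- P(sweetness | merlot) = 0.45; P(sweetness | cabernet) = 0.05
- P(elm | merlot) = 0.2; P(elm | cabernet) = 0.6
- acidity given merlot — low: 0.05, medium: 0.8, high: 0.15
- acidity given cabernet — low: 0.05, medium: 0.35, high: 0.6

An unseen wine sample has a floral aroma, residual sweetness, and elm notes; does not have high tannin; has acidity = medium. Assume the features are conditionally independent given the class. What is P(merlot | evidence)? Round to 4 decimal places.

merlot: 0.7 × (1−0.05) × 0.35 × 0.45 × 0.2 × 0.8 = 0.016758
cabernet: 0.3 × (1−0.25) × 0.9 × 0.05 × 0.6 × 0.35 = 0.00212625
P(merlot | x) = 0.016758 / 0.01888425 ≈ 0.8874

0.8874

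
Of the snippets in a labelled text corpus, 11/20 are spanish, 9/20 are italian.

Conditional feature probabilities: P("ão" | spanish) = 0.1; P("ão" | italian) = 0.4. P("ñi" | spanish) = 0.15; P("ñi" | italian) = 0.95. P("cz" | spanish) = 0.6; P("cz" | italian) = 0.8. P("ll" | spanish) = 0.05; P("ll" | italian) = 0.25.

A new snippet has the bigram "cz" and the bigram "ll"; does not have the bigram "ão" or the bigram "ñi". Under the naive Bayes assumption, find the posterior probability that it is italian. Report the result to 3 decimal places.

0.176

spanish: 0.55 × (1−0.1) × (1−0.15) × 0.6 × 0.05 = 0.0126225
italian: 0.45 × (1−0.4) × (1−0.95) × 0.8 × 0.25 = 0.0027
P(italian | x) = 0.0027 / 0.0153225 ≈ 0.176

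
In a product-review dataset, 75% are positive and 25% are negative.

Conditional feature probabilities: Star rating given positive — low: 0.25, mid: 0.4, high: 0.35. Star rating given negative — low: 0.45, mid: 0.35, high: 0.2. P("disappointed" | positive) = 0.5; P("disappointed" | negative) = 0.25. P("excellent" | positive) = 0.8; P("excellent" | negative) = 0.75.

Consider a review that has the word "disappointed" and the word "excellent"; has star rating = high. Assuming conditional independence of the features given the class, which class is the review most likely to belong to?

positive

positive: 0.75 × 0.35 × 0.5 × 0.8 = 0.105
negative: 0.25 × 0.2 × 0.25 × 0.75 = 0.009375
Highest score → positive.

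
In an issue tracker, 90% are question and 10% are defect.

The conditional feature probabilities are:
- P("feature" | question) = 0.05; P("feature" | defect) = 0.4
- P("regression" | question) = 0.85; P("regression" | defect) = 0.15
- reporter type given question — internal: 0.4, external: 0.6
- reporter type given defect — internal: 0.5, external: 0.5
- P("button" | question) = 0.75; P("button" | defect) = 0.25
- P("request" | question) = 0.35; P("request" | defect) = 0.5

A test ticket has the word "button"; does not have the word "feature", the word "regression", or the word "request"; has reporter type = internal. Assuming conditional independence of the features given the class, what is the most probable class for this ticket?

question: 0.9 × (1−0.05) × (1−0.85) × 0.4 × 0.75 × (1−0.35) = 0.02500875
defect: 0.1 × (1−0.4) × (1−0.15) × 0.5 × 0.25 × (1−0.5) = 0.0031875
Highest score → question.

question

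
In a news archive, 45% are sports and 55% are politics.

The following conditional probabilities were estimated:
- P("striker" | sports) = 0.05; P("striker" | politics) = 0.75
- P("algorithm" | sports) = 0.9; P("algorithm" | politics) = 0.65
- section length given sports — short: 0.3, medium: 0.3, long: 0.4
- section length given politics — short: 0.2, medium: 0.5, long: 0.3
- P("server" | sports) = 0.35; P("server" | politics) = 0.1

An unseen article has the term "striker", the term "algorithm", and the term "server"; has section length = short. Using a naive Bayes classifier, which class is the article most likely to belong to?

sports: 0.45 × 0.05 × 0.9 × 0.3 × 0.35 = 0.00212625
politics: 0.55 × 0.75 × 0.65 × 0.2 × 0.1 = 0.0053625
Highest score → politics.

politics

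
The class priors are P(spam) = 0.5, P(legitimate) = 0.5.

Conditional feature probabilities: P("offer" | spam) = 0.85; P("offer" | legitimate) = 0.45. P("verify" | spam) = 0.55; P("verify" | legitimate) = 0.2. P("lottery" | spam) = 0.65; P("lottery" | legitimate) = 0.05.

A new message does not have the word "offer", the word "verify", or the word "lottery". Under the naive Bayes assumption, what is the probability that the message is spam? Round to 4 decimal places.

0.0535

spam: 0.5 × (1−0.85) × (1−0.55) × (1−0.65) = 0.0118125
legitimate: 0.5 × (1−0.45) × (1−0.2) × (1−0.05) = 0.209
P(spam | x) = 0.0118125 / 0.2208125 ≈ 0.0535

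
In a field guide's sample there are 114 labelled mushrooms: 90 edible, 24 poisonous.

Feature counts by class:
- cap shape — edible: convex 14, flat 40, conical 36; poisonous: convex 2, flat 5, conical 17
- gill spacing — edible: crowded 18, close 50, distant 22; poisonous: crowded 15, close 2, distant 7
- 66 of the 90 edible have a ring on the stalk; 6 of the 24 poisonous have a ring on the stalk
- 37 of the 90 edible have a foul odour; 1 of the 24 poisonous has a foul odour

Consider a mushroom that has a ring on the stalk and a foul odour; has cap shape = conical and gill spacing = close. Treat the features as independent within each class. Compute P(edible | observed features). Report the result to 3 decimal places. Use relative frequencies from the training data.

0.998

edible: (90/114) × (36/90) × (50/90) × (66/90) × (37/90) ≈ 0.0528915
poisonous: (24/114) × (17/24) × (2/24) × (6/24) × (1/24) ≈ 0.000129447
P(edible | x) = 0.0528915 / 0.053020947 ≈ 0.998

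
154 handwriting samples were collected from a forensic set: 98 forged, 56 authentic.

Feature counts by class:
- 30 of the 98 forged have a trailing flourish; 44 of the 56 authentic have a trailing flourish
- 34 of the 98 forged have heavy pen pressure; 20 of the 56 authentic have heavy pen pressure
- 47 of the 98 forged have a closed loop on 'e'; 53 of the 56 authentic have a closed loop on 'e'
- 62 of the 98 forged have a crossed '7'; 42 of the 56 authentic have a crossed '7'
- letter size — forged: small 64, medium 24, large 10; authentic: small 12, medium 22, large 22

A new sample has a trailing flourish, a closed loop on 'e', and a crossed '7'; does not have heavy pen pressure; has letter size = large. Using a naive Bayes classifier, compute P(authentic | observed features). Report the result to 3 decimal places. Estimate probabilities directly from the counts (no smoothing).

forged: (98/154) × (30/98) × (64/98) × (47/98) × (62/98) × (10/98) ≈ 0.00393882
authentic: (56/154) × (44/56) × (36/56) × (53/56) × (42/56) × (22/56) ≈ 0.0512189
P(authentic | x) = 0.0512189 / 0.05515772 ≈ 0.929

0.929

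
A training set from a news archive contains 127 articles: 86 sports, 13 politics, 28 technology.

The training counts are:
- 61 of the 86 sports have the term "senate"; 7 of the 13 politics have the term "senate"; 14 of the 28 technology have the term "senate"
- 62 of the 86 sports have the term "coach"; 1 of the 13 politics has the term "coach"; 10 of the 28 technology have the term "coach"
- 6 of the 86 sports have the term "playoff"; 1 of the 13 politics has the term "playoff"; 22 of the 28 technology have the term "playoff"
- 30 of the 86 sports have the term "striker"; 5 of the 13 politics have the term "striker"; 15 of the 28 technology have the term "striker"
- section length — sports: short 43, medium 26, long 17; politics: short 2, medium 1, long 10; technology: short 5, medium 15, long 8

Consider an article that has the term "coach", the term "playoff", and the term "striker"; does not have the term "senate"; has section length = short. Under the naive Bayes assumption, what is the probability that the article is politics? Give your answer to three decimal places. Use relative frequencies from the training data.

sports: (86/127) × (25/86) × (62/86) × (6/86) × (30/86) × (43/86) ≈ 0.00172693
politics: (13/127) × (6/13) × (1/13) × (1/13) × (5/13) × (2/13) ≈ 0.0000165415
technology: (28/127) × (14/28) × (10/28) × (22/28) × (15/28) × (5/28) ≈ 0.00295921
P(politics | x) = 0.0000165415 / 0.0047026815 ≈ 0.004

0.004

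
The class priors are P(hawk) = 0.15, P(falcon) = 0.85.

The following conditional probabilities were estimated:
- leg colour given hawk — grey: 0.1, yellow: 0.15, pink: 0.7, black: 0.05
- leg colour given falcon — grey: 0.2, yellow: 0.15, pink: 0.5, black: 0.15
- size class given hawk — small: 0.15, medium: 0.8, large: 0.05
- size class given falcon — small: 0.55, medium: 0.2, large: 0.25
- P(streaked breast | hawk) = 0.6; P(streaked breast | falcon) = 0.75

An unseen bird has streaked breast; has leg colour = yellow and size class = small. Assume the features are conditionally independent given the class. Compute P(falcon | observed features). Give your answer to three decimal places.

0.963

hawk: 0.15 × 0.15 × 0.15 × 0.6 = 0.002025
falcon: 0.85 × 0.15 × 0.55 × 0.75 = 0.05259375
P(falcon | x) = 0.05259375 / 0.05461875 ≈ 0.963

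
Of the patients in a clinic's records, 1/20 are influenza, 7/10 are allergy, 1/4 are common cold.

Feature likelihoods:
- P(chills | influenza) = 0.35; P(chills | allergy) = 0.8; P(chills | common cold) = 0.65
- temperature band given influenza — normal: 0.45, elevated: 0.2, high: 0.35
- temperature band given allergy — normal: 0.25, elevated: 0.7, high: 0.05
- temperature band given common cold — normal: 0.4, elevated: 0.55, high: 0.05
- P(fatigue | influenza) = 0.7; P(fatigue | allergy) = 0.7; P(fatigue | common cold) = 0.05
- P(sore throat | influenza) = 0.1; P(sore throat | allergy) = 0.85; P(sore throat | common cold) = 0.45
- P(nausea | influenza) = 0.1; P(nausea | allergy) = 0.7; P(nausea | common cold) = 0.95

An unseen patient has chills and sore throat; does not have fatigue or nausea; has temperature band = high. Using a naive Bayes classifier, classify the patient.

influenza: 0.05 × 0.35 × 0.35 × (1−0.7) × 0.1 × (1−0.1) = 0.000165375
allergy: 0.7 × 0.8 × 0.05 × (1−0.7) × 0.85 × (1−0.7) = 0.002142
common cold: 0.25 × 0.65 × 0.05 × (1−0.05) × 0.45 × (1−0.95) = 0.000173671875
Highest score → allergy.

allergy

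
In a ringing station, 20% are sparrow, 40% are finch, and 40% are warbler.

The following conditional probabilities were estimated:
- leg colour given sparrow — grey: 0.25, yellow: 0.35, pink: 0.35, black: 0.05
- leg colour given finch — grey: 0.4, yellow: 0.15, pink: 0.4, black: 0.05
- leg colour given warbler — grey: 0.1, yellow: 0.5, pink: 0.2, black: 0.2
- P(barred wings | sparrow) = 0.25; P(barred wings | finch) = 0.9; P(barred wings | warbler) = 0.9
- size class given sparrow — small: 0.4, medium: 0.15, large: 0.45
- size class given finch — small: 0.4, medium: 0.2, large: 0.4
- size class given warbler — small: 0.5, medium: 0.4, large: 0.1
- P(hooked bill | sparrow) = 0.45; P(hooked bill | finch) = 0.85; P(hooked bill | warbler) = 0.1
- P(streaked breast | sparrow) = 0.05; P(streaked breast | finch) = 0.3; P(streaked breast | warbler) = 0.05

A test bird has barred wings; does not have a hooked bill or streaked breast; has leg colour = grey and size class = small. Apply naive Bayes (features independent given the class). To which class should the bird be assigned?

sparrow: 0.2 × 0.25 × 0.25 × 0.4 × (1−0.45) × (1−0.05) = 0.0026125
finch: 0.4 × 0.4 × 0.9 × 0.4 × (1−0.85) × (1−0.3) = 0.006048
warbler: 0.4 × 0.1 × 0.9 × 0.5 × (1−0.1) × (1−0.05) = 0.01539
Highest score → warbler.

warbler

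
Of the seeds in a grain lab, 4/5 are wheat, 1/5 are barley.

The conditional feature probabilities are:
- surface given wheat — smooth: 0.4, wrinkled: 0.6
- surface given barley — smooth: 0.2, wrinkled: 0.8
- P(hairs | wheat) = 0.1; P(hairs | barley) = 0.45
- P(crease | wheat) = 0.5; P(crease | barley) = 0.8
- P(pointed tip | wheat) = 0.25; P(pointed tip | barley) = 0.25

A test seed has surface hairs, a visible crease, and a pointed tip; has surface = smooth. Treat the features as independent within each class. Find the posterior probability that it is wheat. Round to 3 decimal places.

0.526

wheat: 0.8 × 0.4 × 0.1 × 0.5 × 0.25 = 0.004
barley: 0.2 × 0.2 × 0.45 × 0.8 × 0.25 = 0.0036
P(wheat | x) = 0.004 / 0.0076 ≈ 0.526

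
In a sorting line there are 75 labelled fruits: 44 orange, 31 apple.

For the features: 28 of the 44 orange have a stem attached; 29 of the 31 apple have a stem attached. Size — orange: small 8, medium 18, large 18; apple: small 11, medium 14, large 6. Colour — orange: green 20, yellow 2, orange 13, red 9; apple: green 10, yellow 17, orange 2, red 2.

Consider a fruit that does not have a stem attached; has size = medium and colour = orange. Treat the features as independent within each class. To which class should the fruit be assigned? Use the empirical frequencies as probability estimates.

orange

orange: (44/75) × (16/44) × (18/44) × (13/44) ≈ 0.0257851
apple: (31/75) × (2/31) × (14/31) × (2/31) ≈ 0.000776968
Highest score → orange.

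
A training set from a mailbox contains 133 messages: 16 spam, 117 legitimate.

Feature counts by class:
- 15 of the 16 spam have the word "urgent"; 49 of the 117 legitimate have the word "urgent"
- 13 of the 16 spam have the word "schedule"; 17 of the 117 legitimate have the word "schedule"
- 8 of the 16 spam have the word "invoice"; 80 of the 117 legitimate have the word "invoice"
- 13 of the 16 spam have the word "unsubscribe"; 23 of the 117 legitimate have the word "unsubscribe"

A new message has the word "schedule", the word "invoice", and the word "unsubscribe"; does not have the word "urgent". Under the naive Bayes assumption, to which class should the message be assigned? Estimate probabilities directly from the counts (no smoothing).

spam: (16/133) × (1/16) × (13/16) × (8/16) × (13/16) ≈ 0.00248179
legitimate: (117/133) × (68/117) × (17/117) × (80/117) × (23/117) ≈ 0.00998542
Highest score → legitimate.

legitimate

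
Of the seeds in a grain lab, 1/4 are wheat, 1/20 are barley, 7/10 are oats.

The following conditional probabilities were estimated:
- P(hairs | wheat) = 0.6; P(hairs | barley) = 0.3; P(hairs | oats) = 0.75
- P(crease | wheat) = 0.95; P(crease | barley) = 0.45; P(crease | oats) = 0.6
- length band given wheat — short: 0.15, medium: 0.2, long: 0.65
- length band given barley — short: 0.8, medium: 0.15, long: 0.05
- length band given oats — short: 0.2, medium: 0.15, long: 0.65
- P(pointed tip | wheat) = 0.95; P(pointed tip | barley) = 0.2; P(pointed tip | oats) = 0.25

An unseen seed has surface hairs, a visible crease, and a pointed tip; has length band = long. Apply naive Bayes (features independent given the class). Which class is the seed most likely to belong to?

wheat: 0.25 × 0.6 × 0.95 × 0.65 × 0.95 = 0.08799375
barley: 0.05 × 0.3 × 0.45 × 0.05 × 0.2 = 0.0000675
oats: 0.7 × 0.75 × 0.6 × 0.65 × 0.25 = 0.0511875
Highest score → wheat.

wheat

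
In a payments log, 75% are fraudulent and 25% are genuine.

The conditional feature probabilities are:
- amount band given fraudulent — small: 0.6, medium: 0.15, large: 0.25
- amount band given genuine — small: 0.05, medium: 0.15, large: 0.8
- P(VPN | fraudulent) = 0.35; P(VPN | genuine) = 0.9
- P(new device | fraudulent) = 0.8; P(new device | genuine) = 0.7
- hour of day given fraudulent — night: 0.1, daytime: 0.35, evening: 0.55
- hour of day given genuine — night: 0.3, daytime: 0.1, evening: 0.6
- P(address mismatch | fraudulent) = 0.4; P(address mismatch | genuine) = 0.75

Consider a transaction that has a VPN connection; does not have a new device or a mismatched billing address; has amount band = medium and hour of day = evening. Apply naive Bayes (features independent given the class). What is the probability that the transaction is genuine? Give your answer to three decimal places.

0.369

fraudulent: 0.75 × 0.15 × 0.35 × (1−0.8) × 0.55 × (1−0.4) = 0.00259875
genuine: 0.25 × 0.15 × 0.9 × (1−0.7) × 0.6 × (1−0.75) = 0.00151875
P(genuine | x) = 0.00151875 / 0.0041175 ≈ 0.369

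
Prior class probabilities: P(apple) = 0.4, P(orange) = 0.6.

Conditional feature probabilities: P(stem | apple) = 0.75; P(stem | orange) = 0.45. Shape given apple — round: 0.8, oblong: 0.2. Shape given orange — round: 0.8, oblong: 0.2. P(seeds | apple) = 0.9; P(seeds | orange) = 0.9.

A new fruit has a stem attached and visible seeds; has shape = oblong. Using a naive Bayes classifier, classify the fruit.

apple: 0.4 × 0.75 × 0.2 × 0.9 = 0.054
orange: 0.6 × 0.45 × 0.2 × 0.9 = 0.0486
Highest score → apple.

apple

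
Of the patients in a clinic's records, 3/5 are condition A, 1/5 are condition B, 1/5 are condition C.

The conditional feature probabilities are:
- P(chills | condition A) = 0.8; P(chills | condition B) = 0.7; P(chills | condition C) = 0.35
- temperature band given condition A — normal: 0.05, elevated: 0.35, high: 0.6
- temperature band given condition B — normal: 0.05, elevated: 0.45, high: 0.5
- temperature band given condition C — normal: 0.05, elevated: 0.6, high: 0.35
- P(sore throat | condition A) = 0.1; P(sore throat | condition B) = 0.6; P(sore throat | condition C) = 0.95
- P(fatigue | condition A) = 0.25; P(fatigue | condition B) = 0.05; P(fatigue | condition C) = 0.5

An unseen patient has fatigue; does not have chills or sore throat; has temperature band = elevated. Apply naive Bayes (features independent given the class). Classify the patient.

condition A

condition A: 0.6 × (1−0.8) × 0.35 × (1−0.1) × 0.25 = 0.00945
condition B: 0.2 × (1−0.7) × 0.45 × (1−0.6) × 0.05 = 0.00054
condition C: 0.2 × (1−0.35) × 0.6 × (1−0.95) × 0.5 = 0.00195
Highest score → condition A.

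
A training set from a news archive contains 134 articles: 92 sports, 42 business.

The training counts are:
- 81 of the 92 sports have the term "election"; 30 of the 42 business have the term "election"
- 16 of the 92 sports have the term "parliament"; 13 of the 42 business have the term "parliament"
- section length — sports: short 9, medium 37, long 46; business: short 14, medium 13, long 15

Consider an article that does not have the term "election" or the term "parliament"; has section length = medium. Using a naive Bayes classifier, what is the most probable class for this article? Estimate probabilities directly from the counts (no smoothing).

sports: (92/134) × (11/92) × (76/92) × (37/92) ≈ 0.0272727
business: (42/134) × (12/42) × (29/42) × (13/42) ≈ 0.019139
Highest score → sports.

sports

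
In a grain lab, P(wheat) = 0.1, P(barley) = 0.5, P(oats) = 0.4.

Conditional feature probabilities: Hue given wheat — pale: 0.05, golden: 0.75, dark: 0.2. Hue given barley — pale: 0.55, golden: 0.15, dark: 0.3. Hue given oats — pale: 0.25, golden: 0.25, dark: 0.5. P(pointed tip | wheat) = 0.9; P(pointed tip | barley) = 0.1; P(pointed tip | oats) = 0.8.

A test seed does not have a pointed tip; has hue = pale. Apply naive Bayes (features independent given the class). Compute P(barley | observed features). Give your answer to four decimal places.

0.9235

wheat: 0.1 × 0.05 × (1−0.9) = 0.0005
barley: 0.5 × 0.55 × (1−0.1) = 0.2475
oats: 0.4 × 0.25 × (1−0.8) = 0.02
P(barley | x) = 0.2475 / 0.268 ≈ 0.9235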